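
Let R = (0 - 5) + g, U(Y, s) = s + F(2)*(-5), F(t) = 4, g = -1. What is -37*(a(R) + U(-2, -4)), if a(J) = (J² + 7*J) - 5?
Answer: 1295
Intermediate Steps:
U(Y, s) = -20 + s (U(Y, s) = s + 4*(-5) = s - 20 = -20 + s)
R = -6 (R = (0 - 5) - 1 = -5 - 1 = -6)
a(J) = -5 + J² + 7*J
-37*(a(R) + U(-2, -4)) = -37*((-5 + (-6)² + 7*(-6)) + (-20 - 4)) = -37*((-5 + 36 - 42) - 24) = -37*(-11 - 24) = -37*(-35) = 1295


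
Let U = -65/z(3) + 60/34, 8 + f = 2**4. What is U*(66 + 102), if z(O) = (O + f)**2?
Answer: 424200/2057 ≈ 206.22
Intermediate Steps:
f = 8 (f = -8 + 2**4 = -8 + 16 = 8)
z(O) = (8 + O)**2 (z(O) = (O + 8)**2 = (8 + O)**2)
U = 2525/2057 (U = -65/(8 + 3)**2 + 60/34 = -65/(11**2) + 60*(1/34) = -65/121 + 30/17 = 2525/2057 ≈ 1.2275)
U*(66 + 102) = 2525*(66 + 102)/2057 = (2525/2057)*168 = 424200/2057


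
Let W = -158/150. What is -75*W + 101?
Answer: 180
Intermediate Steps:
W = -79/75 (W = -158*1/150 = -79/75 ≈ -1.0533)
-75*W + 101 = -75*(-79/75) + 101 = 79 + 101 = 180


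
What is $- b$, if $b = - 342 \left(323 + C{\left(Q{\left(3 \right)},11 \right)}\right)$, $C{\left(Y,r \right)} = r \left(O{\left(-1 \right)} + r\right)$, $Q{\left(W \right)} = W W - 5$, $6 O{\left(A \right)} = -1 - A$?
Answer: $151848$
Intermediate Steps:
$O{\left(A \right)} = - \frac{1}{6} - \frac{A}{6}$ ($O{\left(A \right)} = \frac{-1 - A}{6} = - \frac{1}{6} - \frac{A}{6}$)
$Q{\left(W \right)} = -5 + W^{2}$ ($Q{\left(W \right)} = W^{2} - 5 = -5 + W^{2}$)
$C{\left(Y,r \right)} = r^{2}$ ($C{\left(Y,r \right)} = r \left(\left(- \frac{1}{6} - - \frac{1}{6}\right) + r\right) = r \left(\left(- \frac{1}{6} + \frac{1}{6}\right) + r\right) = r \left(0 + r\right) = r r = r^{2}$)
$b = -151848$ ($b = - 342 \left(323 + 11^{2}\right) = - 342 \left(323 + 121\right) = \left(-342\right) 444 = -151848$)
$- b = \left(-1\right) \left(-151848\right) = 151848$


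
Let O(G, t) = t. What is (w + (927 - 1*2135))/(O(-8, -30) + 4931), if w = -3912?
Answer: -5120/4901 ≈ -1.0447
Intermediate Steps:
(w + (927 - 1*2135))/(O(-8, -30) + 4931) = (-3912 + (927 - 1*2135))/(-30 + 4931) = (-3912 + (927 - 2135))/4901 = (-3912 - 1208)*(1/4901) = -5120*1/4901 = -5120/4901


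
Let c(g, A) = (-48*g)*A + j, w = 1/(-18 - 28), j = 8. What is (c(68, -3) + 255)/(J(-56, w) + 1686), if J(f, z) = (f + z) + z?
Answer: 231265/37489 ≈ 6.1689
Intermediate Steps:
w = -1/46 (w = 1/(-46) = -1/46 ≈ -0.021739)
J(f, z) = f + 2*z
c(g, A) = 8 - 48*A*g (c(g, A) = (-48*g)*A + 8 = -48*A*g + 8 = 8 - 48*A*g)
(c(68, -3) + 255)/(J(-56, w) + 1686) = ((8 - 48*(-3)*68) + 255)/((-56 + 2*(-1/46)) + 1686) = ((8 + 9792) + 255)/((-56 - 1/23) + 1686) = (9800 + 255)/(-1289/23 + 1686) = 10055/(37489/23) = 10055*(23/37489) = 231265/37489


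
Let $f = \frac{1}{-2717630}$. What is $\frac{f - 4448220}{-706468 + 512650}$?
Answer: $\frac{12088616118601}{526725611340} \approx 22.951$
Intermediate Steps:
$f = - \frac{1}{2717630} \approx -3.6797 \cdot 10^{-7}$
$\frac{f - 4448220}{-706468 + 512650} = \frac{- \frac{1}{2717630} - 4448220}{-706468 + 512650} = - \frac{12088616118601}{2717630 \left(-193818\right)} = \left(- \frac{12088616118601}{2717630}\right) \left(- \frac{1}{193818}\right) = \frac{12088616118601}{526725611340}$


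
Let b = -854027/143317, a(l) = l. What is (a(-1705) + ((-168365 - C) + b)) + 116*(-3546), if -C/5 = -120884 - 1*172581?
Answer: -293618834754/143317 ≈ -2.0487e+6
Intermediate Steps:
C = 1467325 (C = -5*(-120884 - 1*172581) = -5*(-120884 - 172581) = -5*(-293465) = 1467325)
b = -854027/143317 (b = -854027*1/143317 = -854027/143317 ≈ -5.9590)
(a(-1705) + ((-168365 - C) + b)) + 116*(-3546) = (-1705 + ((-168365 - 1*1467325) - 854027/143317)) + 116*(-3546) = (-1705 + ((-168365 - 1467325) - 854027/143317)) - 411336 = (-1705 + (-1635690 - 854027/143317)) - 411336 = (-1705 - 234423037757/143317) - 411336 = -234667393242/143317 - 411336 = -293618834754/143317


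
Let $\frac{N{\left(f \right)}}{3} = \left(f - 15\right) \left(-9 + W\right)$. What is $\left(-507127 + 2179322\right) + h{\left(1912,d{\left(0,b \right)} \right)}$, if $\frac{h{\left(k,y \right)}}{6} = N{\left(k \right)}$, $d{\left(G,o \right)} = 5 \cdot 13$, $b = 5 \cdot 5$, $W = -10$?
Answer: $1023421$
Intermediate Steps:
$b = 25$
$N{\left(f \right)} = 855 - 57 f$ ($N{\left(f \right)} = 3 \left(f - 15\right) \left(-9 - 10\right) = 3 \left(-15 + f\right) \left(-19\right) = 3 \left(285 - 19 f\right) = 855 - 57 f$)
$d{\left(G,o \right)} = 65$
$h{\left(k,y \right)} = 5130 - 342 k$ ($h{\left(k,y \right)} = 6 \left(855 - 57 k\right) = 5130 - 342 k$)
$\left(-507127 + 2179322\right) + h{\left(1912,d{\left(0,b \right)} \right)} = \left(-507127 + 2179322\right) + \left(5130 - 653904\right) = 1672195 + \left(5130 - 653904\right) = 1672195 - 648774 = 1023421$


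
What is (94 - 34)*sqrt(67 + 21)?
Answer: 120*sqrt(22) ≈ 562.85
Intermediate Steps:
(94 - 34)*sqrt(67 + 21) = 60*sqrt(88) = 60*(2*sqrt(22)) = 120*sqrt(22)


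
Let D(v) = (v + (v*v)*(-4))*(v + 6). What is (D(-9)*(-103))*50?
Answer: -5144850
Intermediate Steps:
D(v) = (6 + v)*(v - 4*v²) (D(v) = (v + v²*(-4))*(6 + v) = (v - 4*v²)*(6 + v) = (6 + v)*(v - 4*v²))
(D(-9)*(-103))*50 = (-9*(6 - 23*(-9) - 4*(-9)²)*(-103))*50 = (-9*(6 + 207 - 4*81)*(-103))*50 = (-9*(6 + 207 - 324)*(-103))*50 = (-9*(-111)*(-103))*50 = (999*(-103))*50 = -102897*50 = -5144850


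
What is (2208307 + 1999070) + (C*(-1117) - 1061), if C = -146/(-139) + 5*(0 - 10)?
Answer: 592277992/139 ≈ 4.2610e+6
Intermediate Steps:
C = -6804/139 (C = -146*(-1/139) + 5*(-10) = 146/139 - 50 = -6804/139 ≈ -48.950)
(2208307 + 1999070) + (C*(-1117) - 1061) = (2208307 + 1999070) + (-6804/139*(-1117) - 1061) = 4207377 + (7600068/139 - 1061) = 4207377 + 7452589/139 = 592277992/139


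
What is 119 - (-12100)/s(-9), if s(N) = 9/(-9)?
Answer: -11981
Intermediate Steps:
s(N) = -1 (s(N) = 9*(-⅑) = -1)
119 - (-12100)/s(-9) = 119 - (-12100)/(-1) = 119 - (-12100)*(-1) = 119 - 110*110 = 119 - 12100 = -11981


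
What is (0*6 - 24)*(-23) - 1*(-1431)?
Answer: 1983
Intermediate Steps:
(0*6 - 24)*(-23) - 1*(-1431) = (0 - 24)*(-23) + 1431 = -24*(-23) + 1431 = 552 + 1431 = 1983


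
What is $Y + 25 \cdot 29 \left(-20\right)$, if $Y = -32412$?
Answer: $-46912$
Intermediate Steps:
$Y + 25 \cdot 29 \left(-20\right) = -32412 + 25 \cdot 29 \left(-20\right) = -32412 + 725 \left(-20\right) = -32412 - 14500 = -46912$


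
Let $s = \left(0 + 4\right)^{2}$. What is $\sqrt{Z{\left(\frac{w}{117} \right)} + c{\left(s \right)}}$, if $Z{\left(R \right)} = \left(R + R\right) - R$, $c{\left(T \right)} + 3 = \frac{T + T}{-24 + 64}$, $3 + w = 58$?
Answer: $\frac{2 i \sqrt{16445}}{195} \approx 1.3153 i$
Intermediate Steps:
$w = 55$ ($w = -3 + 58 = 55$)
$s = 16$ ($s = 4^{2} = 16$)
$c{\left(T \right)} = -3 + \frac{T}{20}$ ($c{\left(T \right)} = -3 + \frac{T + T}{-24 + 64} = -3 + \frac{2 T}{40} = -3 + 2 T \frac{1}{40} = -3 + \frac{T}{20}$)
$Z{\left(R \right)} = R$ ($Z{\left(R \right)} = 2 R - R = R$)
$\sqrt{Z{\left(\frac{w}{117} \right)} + c{\left(s \right)}} = \sqrt{\frac{55}{117} + \left(-3 + \frac{1}{20} \cdot 16\right)} = \sqrt{55 \cdot \frac{1}{117} + \left(-3 + \frac{4}{5}\right)} = \sqrt{\frac{55}{117} - \frac{11}{5}} = \sqrt{- \frac{1012}{585}} = \frac{2 i \sqrt{16445}}{195}$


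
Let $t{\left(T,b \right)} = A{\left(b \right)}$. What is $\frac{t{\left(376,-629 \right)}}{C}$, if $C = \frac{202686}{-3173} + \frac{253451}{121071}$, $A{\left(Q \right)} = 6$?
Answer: $- \frac{2304949698}{23735196683} \approx -0.097111$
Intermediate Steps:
$t{\left(T,b \right)} = 6$
$C = - \frac{23735196683}{384158283}$ ($C = 202686 \left(- \frac{1}{3173}\right) + 253451 \cdot \frac{1}{121071} = - \frac{202686}{3173} + \frac{253451}{121071} = - \frac{23735196683}{384158283} \approx -61.785$)
$\frac{t{\left(376,-629 \right)}}{C} = \frac{6}{- \frac{23735196683}{384158283}} = 6 \left(- \frac{384158283}{23735196683}\right) = - \frac{2304949698}{23735196683}$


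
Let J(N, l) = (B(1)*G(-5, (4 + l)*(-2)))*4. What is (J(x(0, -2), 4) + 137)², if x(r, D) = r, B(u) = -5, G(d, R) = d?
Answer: 56169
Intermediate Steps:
J(N, l) = 100 (J(N, l) = -5*(-5)*4 = 25*4 = 100)
(J(x(0, -2), 4) + 137)² = (100 + 137)² = 237² = 56169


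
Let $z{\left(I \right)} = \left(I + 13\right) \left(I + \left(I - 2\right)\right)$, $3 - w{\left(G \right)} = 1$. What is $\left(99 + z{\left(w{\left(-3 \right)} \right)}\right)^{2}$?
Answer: $16641$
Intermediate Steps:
$w{\left(G \right)} = 2$ ($w{\left(G \right)} = 3 - 1 = 2$)
$z{\left(I \right)} = \left(-2 + 2 I\right) \left(13 + I\right)$ ($z{\left(I \right)} = \left(13 + I\right) \left(I + \left(-2 + I\right)\right) = \left(13 + I\right) \left(-2 + 2 I\right) = \left(-2 + 2 I\right) \left(13 + I\right)$)
$\left(99 + z{\left(w{\left(-3 \right)} \right)}\right)^{2} = \left(99 + \left(-26 + 2 \cdot 2^{2} + 24 \cdot 2\right)\right)^{2} = \left(99 + \left(-26 + 2 \cdot 4 + 48\right)\right)^{2} = \left(99 + \left(-26 + 8 + 48\right)\right)^{2} = \left(99 + 30\right)^{2} = 129^{2} = 16641$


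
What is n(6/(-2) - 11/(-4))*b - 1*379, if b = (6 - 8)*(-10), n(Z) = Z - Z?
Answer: -379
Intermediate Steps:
n(Z) = 0
b = 20 (b = -2*(-10) = 20)
n(6/(-2) - 11/(-4))*b - 1*379 = 0*20 - 1*379 = 0 - 379 = -379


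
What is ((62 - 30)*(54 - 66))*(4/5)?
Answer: -1536/5 ≈ -307.20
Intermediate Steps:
((62 - 30)*(54 - 66))*(4/5) = (32*(-12))*(4*(1/5)) = -384*4/5 = -1536/5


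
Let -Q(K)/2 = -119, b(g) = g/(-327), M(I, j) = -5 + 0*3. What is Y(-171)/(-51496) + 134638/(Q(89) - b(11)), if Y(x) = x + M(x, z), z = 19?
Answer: 283401103976/501036769 ≈ 565.63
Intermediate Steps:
M(I, j) = -5 (M(I, j) = -5 + 0 = -5)
b(g) = -g/327 (b(g) = g*(-1/327) = -g/327)
Q(K) = 238 (Q(K) = -2*(-119) = 238)
Y(x) = -5 + x (Y(x) = x - 5 = -5 + x)
Y(-171)/(-51496) + 134638/(Q(89) - b(11)) = (-5 - 171)/(-51496) + 134638/(238 - (-1)*11/327) = -176*(-1/51496) + 134638/(238 - 1*(-11/327)) = 22/6437 + 134638/(238 + 11/327) = 22/6437 + 134638/(77837/327) = 22/6437 + 134638*(327/77837) = 22/6437 + 44026626/77837 = 283401103976/501036769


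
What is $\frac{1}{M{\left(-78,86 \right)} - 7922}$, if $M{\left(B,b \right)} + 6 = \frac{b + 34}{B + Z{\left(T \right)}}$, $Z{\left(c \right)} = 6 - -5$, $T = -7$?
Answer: $- \frac{67}{531296} \approx -0.00012611$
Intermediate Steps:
$Z{\left(c \right)} = 11$ ($Z{\left(c \right)} = 6 + 5 = 11$)
$M{\left(B,b \right)} = -6 + \frac{34 + b}{11 + B}$ ($M{\left(B,b \right)} = -6 + \frac{b + 34}{B + 11} = -6 + \frac{34 + b}{11 + B}$)
$\frac{1}{M{\left(-78,86 \right)} - 7922} = \frac{1}{\frac{-32 + 86 - -468}{11 - 78} - 7922} = \frac{1}{\frac{-32 + 86 + 468}{-67} - 7922} = \frac{1}{\left(- \frac{1}{67}\right) 522 - 7922} = \frac{1}{- \frac{522}{67} - 7922} = \frac{1}{- \frac{531296}{67}} = - \frac{67}{531296}$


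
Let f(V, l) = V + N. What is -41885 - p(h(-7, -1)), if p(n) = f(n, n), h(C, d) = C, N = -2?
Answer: -41876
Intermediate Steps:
f(V, l) = -2 + V (f(V, l) = V - 2 = -2 + V)
p(n) = -2 + n
-41885 - p(h(-7, -1)) = -41885 - (-2 - 7) = -41885 - 1*(-9) = -41885 + 9 = -41876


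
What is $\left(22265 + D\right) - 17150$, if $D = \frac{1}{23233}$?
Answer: $\frac{118836796}{23233} \approx 5115.0$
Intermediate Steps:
$D = \frac{1}{23233} \approx 4.3042 \cdot 10^{-5}$
$\left(22265 + D\right) - 17150 = \left(22265 + \frac{1}{23233}\right) - 17150 = \frac{517282746}{23233} - 17150 = \frac{118836796}{23233}$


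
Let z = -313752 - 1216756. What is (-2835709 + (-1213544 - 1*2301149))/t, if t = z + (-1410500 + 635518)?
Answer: 3175201/1152745 ≈ 2.7545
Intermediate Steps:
z = -1530508
t = -2305490 (t = -1530508 + (-1410500 + 635518) = -1530508 - 774982 = -2305490)
(-2835709 + (-1213544 - 1*2301149))/t = (-2835709 + (-1213544 - 1*2301149))/(-2305490) = (-2835709 + (-1213544 - 2301149))*(-1/2305490) = (-2835709 - 3514693)*(-1/2305490) = -6350402*(-1/2305490) = 3175201/1152745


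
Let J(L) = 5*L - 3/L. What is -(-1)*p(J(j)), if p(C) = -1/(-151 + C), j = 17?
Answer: 17/1125 ≈ 0.015111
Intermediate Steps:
J(L) = -3/L + 5*L
-(-1)*p(J(j)) = -(-1)*(-1/(-151 + (-3/17 + 5*17))) = -(-1)*(-1/(-151 + (-3*1/17 + 85))) = -(-1)*(-1/(-151 + (-3/17 + 85))) = -(-1)*(-1/(-151 + 1442/17)) = -(-1)*(-1/(-1125/17)) = -(-1)*(-1*(-17/1125)) = -(-1)*17/1125 = -1*(-17/1125) = 17/1125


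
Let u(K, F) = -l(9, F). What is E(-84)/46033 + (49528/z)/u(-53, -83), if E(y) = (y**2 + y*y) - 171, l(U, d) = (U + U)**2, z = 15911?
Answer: 17397054725/59326916103 ≈ 0.29324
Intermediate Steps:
l(U, d) = 4*U**2 (l(U, d) = (2*U)**2 = 4*U**2)
E(y) = -171 + 2*y**2 (E(y) = (y**2 + y**2) - 171 = 2*y**2 - 171 = -171 + 2*y**2)
u(K, F) = -324 (u(K, F) = -4*9**2 = -4*81 = -1*324 = -324)
E(-84)/46033 + (49528/z)/u(-53, -83) = (-171 + 2*(-84)**2)/46033 + (49528/15911)/(-324) = (-171 + 2*7056)*(1/46033) + (49528*(1/15911))*(-1/324) = (-171 + 14112)*(1/46033) + (49528/15911)*(-1/324) = 13941*(1/46033) - 12382/1288791 = 13941/46033 - 12382/1288791 = 17397054725/59326916103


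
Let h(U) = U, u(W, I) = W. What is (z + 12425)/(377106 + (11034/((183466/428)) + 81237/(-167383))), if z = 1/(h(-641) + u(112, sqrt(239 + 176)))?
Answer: 100922720169572936/3063269050123237809 ≈ 0.032946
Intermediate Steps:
z = -1/529 (z = 1/(-641 + 112) = 1/(-529) = -1/529 ≈ -0.0018904)
(z + 12425)/(377106 + (11034/((183466/428)) + 81237/(-167383))) = (-1/529 + 12425)/(377106 + (11034/((183466/428)) + 81237/(-167383))) = 6572824/(529*(377106 + (11034/((183466*(1/428))) + 81237*(-1/167383)))) = 6572824/(529*(377106 + (11034/(91733/214) - 81237/167383))) = 6572824/(529*(377106 + (11034*(214/91733) - 81237/167383))) = 6572824/(529*(377106 + (2361276/91733 - 81237/167383))) = 6572824/(529*(377106 + 387785346987/15354544739)) = 6572824/(529*(5790678733692321/15354544739)) = (6572824/529)*(15354544739/5790678733692321) = 100922720169572936/3063269050123237809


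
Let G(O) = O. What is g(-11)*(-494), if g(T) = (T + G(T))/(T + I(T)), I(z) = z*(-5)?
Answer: 247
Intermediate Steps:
I(z) = -5*z
g(T) = -1/2 (g(T) = (T + T)/(T - 5*T) = (2*T)/((-4*T)) = (2*T)*(-1/(4*T)) = -1/2)
g(-11)*(-494) = -1/2*(-494) = 247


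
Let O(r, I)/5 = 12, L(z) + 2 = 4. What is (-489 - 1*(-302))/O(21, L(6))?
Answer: -187/60 ≈ -3.1167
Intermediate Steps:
L(z) = 2 (L(z) = -2 + 4 = 2)
O(r, I) = 60 (O(r, I) = 5*12 = 60)
(-489 - 1*(-302))/O(21, L(6)) = (-489 - 1*(-302))/60 = (-489 + 302)*(1/60) = -187*1/60 = -187/60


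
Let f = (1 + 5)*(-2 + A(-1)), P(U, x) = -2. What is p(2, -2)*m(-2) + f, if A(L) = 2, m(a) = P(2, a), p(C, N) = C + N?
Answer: 0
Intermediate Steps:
m(a) = -2
f = 0 (f = (1 + 5)*(-2 + 2) = 6*0 = 0)
p(2, -2)*m(-2) + f = (2 - 2)*(-2) + 0 = 0*(-2) + 0 = 0 + 0 = 0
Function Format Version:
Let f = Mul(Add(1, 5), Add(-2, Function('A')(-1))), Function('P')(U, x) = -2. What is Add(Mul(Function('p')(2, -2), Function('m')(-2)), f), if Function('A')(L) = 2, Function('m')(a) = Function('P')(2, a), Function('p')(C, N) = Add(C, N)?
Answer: 0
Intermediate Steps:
Function('m')(a) = -2
f = 0 (f = Mul(Add(1, 5), Add(-2, 2)) = Mul(6, 0) = 0)
Add(Mul(Function('p')(2, -2), Function('m')(-2)), f) = Add(Mul(Add(2, -2), -2), 0) = Add(Mul(0, -2), 0) = Add(0, 0) = 0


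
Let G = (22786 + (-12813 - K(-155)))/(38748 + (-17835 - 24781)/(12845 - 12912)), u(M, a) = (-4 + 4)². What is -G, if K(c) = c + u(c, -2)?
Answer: -169644/659683 ≈ -0.25716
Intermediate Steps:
u(M, a) = 0 (u(M, a) = 0² = 0)
K(c) = c (K(c) = c + 0 = c)
G = 169644/659683 (G = (22786 + (-12813 - 1*(-155)))/(38748 + (-17835 - 24781)/(12845 - 12912)) = (22786 + (-12813 + 155))/(38748 - 42616/(-67)) = (22786 - 12658)/(38748 - 42616*(-1/67)) = 10128/(38748 + 42616/67) = 10128/(2638732/67) = 10128*(67/2638732) = 169644/659683 ≈ 0.25716)
-G = -1*169644/659683 = -169644/659683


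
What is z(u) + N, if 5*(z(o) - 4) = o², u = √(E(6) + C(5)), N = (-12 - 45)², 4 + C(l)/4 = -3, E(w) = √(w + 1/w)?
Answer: 16237/5 + √222/30 ≈ 3247.9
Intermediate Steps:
C(l) = -28 (C(l) = -16 + 4*(-3) = -16 - 12 = -28)
N = 3249 (N = (-57)² = 3249)
u = √(-28 + √222/6) (u = √(√(6 + 1/6) - 28) = √(√(6 + ⅙) - 28) = √(√(37/6) - 28) = √(√222/6 - 28) = √(-28 + √222/6) ≈ 5.0514*I)
z(o) = 4 + o²/5
z(u) + N = (4 + (√(-1008 + 6*√222)/6)²/5) + 3249 = (4 + (-28 + √222/6)/5) + 3249 = (4 + (-28/5 + √222/30)) + 3249 = (-8/5 + √222/30) + 3249 = 16237/5 + √222/30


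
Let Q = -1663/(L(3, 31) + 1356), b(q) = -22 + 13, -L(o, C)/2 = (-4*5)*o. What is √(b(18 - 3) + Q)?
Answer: I*√612827/246 ≈ 3.1822*I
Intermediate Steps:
L(o, C) = 40*o (L(o, C) = -2*(-4*5)*o = -(-40)*o = 40*o)
b(q) = -9
Q = -1663/1476 (Q = -1663/(40*3 + 1356) = -1663/(120 + 1356) = -1663/1476 ≈ -1.1267)
√(b(18 - 3) + Q) = √(-9 - 1663/1476) = √(-14947/1476) = I*√612827/246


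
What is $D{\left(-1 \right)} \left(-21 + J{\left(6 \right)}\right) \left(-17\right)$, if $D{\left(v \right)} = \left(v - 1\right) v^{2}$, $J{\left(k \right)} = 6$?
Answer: $-510$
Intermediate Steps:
$D{\left(v \right)} = v^{2} \left(-1 + v\right)$ ($D{\left(v \right)} = \left(v - 1\right) v^{2} = \left(-1 + v\right) v^{2} = v^{2} \left(-1 + v\right)$)
$D{\left(-1 \right)} \left(-21 + J{\left(6 \right)}\right) \left(-17\right) = \left(-1\right)^{2} \left(-1 - 1\right) \left(-21 + 6\right) \left(-17\right) = 1 \left(-2\right) \left(\left(-15\right) \left(-17\right)\right) = \left(-2\right) 255 = -510$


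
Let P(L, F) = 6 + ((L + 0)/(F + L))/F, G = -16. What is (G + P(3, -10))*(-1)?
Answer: 697/70 ≈ 9.9571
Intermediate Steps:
P(L, F) = 6 + L/(F*(F + L)) (P(L, F) = 6 + (L/(F + L))/F = 6 + L/(F*(F + L)))
(G + P(3, -10))*(-1) = (-16 + (3 + 6*(-10)² + 6*(-10)*3)/((-10)*(-10 + 3)))*(-1) = (-16 - ⅒*(3 + 6*100 - 180)/(-7))*(-1) = (-16 - ⅒*(-⅐)*(3 + 600 - 180))*(-1) = (-16 - ⅒*(-⅐)*423)*(-1) = (-16 + 423/70)*(-1) = -697/70*(-1) = 697/70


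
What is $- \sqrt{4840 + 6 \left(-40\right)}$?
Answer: $- 10 \sqrt{46} \approx -67.823$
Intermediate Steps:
$- \sqrt{4840 + 6 \left(-40\right)} = - \sqrt{4840 - 240} = - \sqrt{4600} = - 10 \sqrt{46}$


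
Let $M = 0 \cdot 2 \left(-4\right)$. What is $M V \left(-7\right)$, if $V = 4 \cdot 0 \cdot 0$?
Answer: $0$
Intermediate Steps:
$V = 0$ ($V = 0 \cdot 0 = 0$)
$M = 0$ ($M = 0 \left(-4\right) = 0$)
$M V \left(-7\right) = 0 \cdot 0 \left(-7\right) = 0 \left(-7\right) = 0$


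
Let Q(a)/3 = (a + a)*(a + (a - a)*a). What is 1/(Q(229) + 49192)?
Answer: 1/363838 ≈ 2.7485e-6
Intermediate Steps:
Q(a) = 6*a² (Q(a) = 3*((a + a)*(a + (a - a)*a)) = 3*((2*a)*(a + 0*a)) = 3*((2*a)*(a + 0)) = 3*((2*a)*a) = 3*(2*a²) = 6*a²)
1/(Q(229) + 49192) = 1/(6*229² + 49192) = 1/(6*52441 + 49192) = 1/(314646 + 49192) = 1/363838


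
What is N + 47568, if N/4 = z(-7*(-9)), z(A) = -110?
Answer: 47128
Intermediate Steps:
N = -440 (N = 4*(-110) = -440)
N + 47568 = -440 + 47568 = 47128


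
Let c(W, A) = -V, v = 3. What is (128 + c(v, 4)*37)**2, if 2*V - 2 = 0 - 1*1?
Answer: 47961/4 ≈ 11990.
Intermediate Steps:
V = 1/2 (V = 1 + (0 - 1*1)/2 = 1 + (0 - 1)/2 = 1 + (1/2)*(-1) = 1 - 1/2 = 1/2 ≈ 0.50000)
c(W, A) = -1/2 (c(W, A) = -1*1/2 = -1/2)
(128 + c(v, 4)*37)**2 = (128 - 1/2*37)**2 = (128 - 37/2)**2 = (219/2)**2 = 47961/4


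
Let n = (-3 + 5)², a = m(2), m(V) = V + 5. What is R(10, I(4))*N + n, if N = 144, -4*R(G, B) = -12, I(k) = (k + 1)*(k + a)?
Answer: 436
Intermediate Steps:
m(V) = 5 + V
a = 7 (a = 5 + 2 = 7)
I(k) = (1 + k)*(7 + k) (I(k) = (k + 1)*(k + 7) = (1 + k)*(7 + k))
R(G, B) = 3 (R(G, B) = -¼*(-12) = 3)
n = 4 (n = 2² = 4)
R(10, I(4))*N + n = 3*144 + 4 = 432 + 4 = 436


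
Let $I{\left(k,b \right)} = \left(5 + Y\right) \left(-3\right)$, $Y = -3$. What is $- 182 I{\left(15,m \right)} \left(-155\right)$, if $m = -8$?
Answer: $-169260$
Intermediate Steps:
$I{\left(k,b \right)} = -6$ ($I{\left(k,b \right)} = \left(5 - 3\right) \left(-3\right) = 2 \left(-3\right) = -6$)
$- 182 I{\left(15,m \right)} \left(-155\right) = \left(-182\right) \left(-6\right) \left(-155\right) = 1092 \left(-155\right) = -169260$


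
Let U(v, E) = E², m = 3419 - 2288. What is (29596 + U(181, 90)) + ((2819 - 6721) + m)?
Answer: 34925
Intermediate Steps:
m = 1131
(29596 + U(181, 90)) + ((2819 - 6721) + m) = (29596 + 90²) + ((2819 - 6721) + 1131) = (29596 + 8100) + (-3902 + 1131) = 37696 - 2771 = 34925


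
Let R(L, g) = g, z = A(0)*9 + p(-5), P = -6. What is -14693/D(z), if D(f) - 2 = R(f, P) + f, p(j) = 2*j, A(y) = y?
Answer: 2099/2 ≈ 1049.5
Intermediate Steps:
z = -10 (z = 0*9 + 2*(-5) = 0 - 10 = -10)
D(f) = -4 + f (D(f) = 2 + (-6 + f) = -4 + f)
-14693/D(z) = -14693/(-4 - 10) = -14693/(-14) = -14693*(-1/14) = 2099/2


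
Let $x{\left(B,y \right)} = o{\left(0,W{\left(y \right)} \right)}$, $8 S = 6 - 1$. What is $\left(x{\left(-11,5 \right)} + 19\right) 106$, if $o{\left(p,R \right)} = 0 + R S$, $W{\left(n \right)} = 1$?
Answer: $\frac{8321}{4} \approx 2080.3$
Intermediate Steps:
$S = \frac{5}{8}$ ($S = \frac{6 - 1}{8} = \frac{1}{8} \cdot 5 = \frac{5}{8} \approx 0.625$)
$o{\left(p,R \right)} = \frac{5 R}{8}$ ($o{\left(p,R \right)} = 0 + R \frac{5}{8} = 0 + \frac{5 R}{8} = \frac{5 R}{8}$)
$x{\left(B,y \right)} = \frac{5}{8}$ ($x{\left(B,y \right)} = \frac{5}{8} \cdot 1 = \frac{5}{8}$)
$\left(x{\left(-11,5 \right)} + 19\right) 106 = \left(\frac{5}{8} + 19\right) 106 = \frac{157}{8} \cdot 106 = \frac{8321}{4}$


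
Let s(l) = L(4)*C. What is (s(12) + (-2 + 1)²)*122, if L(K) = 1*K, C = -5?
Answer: -2318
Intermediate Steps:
L(K) = K
s(l) = -20 (s(l) = 4*(-5) = -20)
(s(12) + (-2 + 1)²)*122 = (-20 + (-2 + 1)²)*122 = (-20 + (-1)²)*122 = (-20 + 1)*122 = -19*122 = -2318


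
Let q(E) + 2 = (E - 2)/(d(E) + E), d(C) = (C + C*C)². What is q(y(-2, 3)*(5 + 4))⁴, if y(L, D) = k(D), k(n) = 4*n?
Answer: 368810024435056074608948110393441/23050661790102333220631250237456 ≈ 16.000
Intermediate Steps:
y(L, D) = 4*D
d(C) = (C + C²)²
q(E) = -2 + (-2 + E)/(E + E²*(1 + E)²) (q(E) = -2 + (E - 2)/(E²*(1 + E)² + E) = -2 + (-2 + E)/(E + E²*(1 + E)²))
q(y(-2, 3)*(5 + 4))⁴ = ((-2 - 4*3*(5 + 4) - 2*((4*3)*(5 + 4))²*(1 + (4*3)*(5 + 4))²)/((((4*3)*(5 + 4)))*(1 + ((4*3)*(5 + 4))*(1 + (4*3)*(5 + 4))²)))⁴ = ((-2 - 12*9 - 2*(12*9)²*(1 + 12*9)²)/(((12*9))*(1 + (12*9)*(1 + 12*9)²)))⁴ = ((-2 - 1*108 - 2*108²*(1 + 108)²)/(108*(1 + 108*(1 + 108)²)))⁴ = ((-2 - 108 - 2*11664*109²)/(108*(1 + 108*109²)))⁴ = ((-2 - 108 - 2*11664*11881)/(108*(1 + 108*11881)))⁴ = ((-2 - 108 - 277159968)/(108*(1 + 1283148)))⁴ = ((1/108)*(-277160078)/1283149)⁴ = ((1/108)*(1/1283149)*(-277160078))⁴ = (-138580039/69290046)⁴ = 368810024435056074608948110393441/23050661790102333220631250237456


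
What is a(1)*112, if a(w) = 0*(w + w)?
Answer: 0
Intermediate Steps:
a(w) = 0 (a(w) = 0*(2*w) = 0)
a(1)*112 = 0*112 = 0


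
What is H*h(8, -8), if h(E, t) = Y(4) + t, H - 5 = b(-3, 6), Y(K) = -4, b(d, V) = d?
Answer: -24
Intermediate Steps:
H = 2 (H = 5 - 3 = 2)
h(E, t) = -4 + t
H*h(8, -8) = 2*(-4 - 8) = 2*(-12) = -24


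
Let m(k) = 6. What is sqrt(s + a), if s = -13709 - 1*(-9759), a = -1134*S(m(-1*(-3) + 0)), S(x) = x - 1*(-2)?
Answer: I*sqrt(13022) ≈ 114.11*I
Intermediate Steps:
S(x) = 2 + x (S(x) = x + 2 = 2 + x)
a = -9072 (a = -1134*(2 + 6) = -1134*8 = -9072)
s = -3950 (s = -13709 + 9759 = -3950)
sqrt(s + a) = sqrt(-3950 - 9072) = sqrt(-13022) = I*sqrt(13022)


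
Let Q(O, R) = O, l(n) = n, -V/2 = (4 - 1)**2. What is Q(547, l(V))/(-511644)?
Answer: -547/511644 ≈ -0.0010691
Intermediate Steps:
V = -18 (V = -2*(4 - 1)**2 = -2*3**2 = -2*9 = -18)
Q(547, l(V))/(-511644) = 547/(-511644) = 547*(-1/511644) = -547/511644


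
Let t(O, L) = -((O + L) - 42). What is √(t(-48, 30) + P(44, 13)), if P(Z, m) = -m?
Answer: √47 ≈ 6.8557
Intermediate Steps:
t(O, L) = 42 - L - O (t(O, L) = -((L + O) - 42) = -(-42 + L + O) = 42 - L - O)
√(t(-48, 30) + P(44, 13)) = √((42 - 1*30 - 1*(-48)) - 1*13) = √((42 - 30 + 48) - 13) = √(60 - 13) = √47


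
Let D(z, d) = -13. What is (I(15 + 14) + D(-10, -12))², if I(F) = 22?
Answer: 81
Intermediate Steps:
(I(15 + 14) + D(-10, -12))² = (22 - 13)² = 9² = 81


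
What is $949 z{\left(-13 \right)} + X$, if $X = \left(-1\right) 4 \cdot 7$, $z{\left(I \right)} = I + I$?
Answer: $-24702$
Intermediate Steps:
$z{\left(I \right)} = 2 I$
$X = -28$ ($X = \left(-4\right) 7 = -28$)
$949 z{\left(-13 \right)} + X = 949 \cdot 2 \left(-13\right) - 28 = 949 \left(-26\right) - 28 = -24674 - 28 = -24702$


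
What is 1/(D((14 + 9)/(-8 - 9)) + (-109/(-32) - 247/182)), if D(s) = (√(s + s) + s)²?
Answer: 64736*I/(10304*√782 + 75979*I) ≈ 0.05539 + 0.21006*I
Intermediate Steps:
D(s) = (s + √2*√s)² (D(s) = (√(2*s) + s)² = (√2*√s + s)² = (s + √2*√s)²)
1/(D((14 + 9)/(-8 - 9)) + (-109/(-32) - 247/182)) = 1/(((14 + 9)/(-8 - 9) + √2*√((14 + 9)/(-8 - 9)))² + (-109/(-32) - 247/182)) = 1/((23/(-17) + √2*√(23/(-17)))² + (-109*(-1/32) - 247*1/182)) = 1/((23*(-1/17) + √2*√(23*(-1/17)))² + (109/32 - 19/14)) = 1/((-23/17 + √2*√(-23/17))² + 459/224) = 1/((-23/17 + √2*(I*√391/17))² + 459/224) = 1/((-23/17 + I*√782/17)² + 459/224) = 1/(459/224 + (-23/17 + I*√782/17)²)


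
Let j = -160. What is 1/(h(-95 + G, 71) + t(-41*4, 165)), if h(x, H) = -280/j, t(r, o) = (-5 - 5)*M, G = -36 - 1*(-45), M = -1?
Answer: 4/47 ≈ 0.085106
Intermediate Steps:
G = 9 (G = -36 + 45 = 9)
t(r, o) = 10 (t(r, o) = (-5 - 5)*(-1) = -10*(-1) = 10)
h(x, H) = 7/4 (h(x, H) = -280/(-160) = -280*(-1/160) = 7/4)
1/(h(-95 + G, 71) + t(-41*4, 165)) = 1/(7/4 + 10) = 1/(47/4) = 4/47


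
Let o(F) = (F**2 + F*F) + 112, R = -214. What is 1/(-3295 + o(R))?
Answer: 1/88409 ≈ 1.1311e-5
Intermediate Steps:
o(F) = 112 + 2*F**2 (o(F) = (F**2 + F**2) + 112 = 2*F**2 + 112 = 112 + 2*F**2)
1/(-3295 + o(R)) = 1/(-3295 + (112 + 2*(-214)**2)) = 1/(-3295 + (112 + 2*45796)) = 1/(-3295 + (112 + 91592)) = 1/(-3295 + 91704) = 1/88409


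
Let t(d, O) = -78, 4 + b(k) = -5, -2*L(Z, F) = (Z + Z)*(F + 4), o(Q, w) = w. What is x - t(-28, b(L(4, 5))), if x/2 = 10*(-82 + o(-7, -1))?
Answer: -1582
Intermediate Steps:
L(Z, F) = -Z*(4 + F) (L(Z, F) = -(Z + Z)*(F + 4)/2 = -2*Z*(4 + F)/2 = -Z*(4 + F))
x = -1660 (x = 2*(10*(-82 - 1)) = 2*(10*(-83)) = 2*(-830) = -1660)
b(k) = -9 (b(k) = -4 - 5 = -9)
x - t(-28, b(L(4, 5))) = -1660 - 1*(-78) = -1660 + 78 = -1582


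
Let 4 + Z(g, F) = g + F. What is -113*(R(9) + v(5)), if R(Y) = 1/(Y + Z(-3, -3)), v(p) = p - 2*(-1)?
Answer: -678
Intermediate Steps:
v(p) = 2 + p (v(p) = p + 2 = 2 + p)
Z(g, F) = -4 + F + g (Z(g, F) = -4 + (g + F) = -4 + (F + g) = -4 + F + g)
R(Y) = 1/(-10 + Y) (R(Y) = 1/(Y + (-4 - 3 - 3)) = 1/(Y - 10) = 1/(-10 + Y))
-113*(R(9) + v(5)) = -113*(1/(-10 + 9) + (2 + 5)) = -113*(1/(-1) + 7) = -113*(-1 + 7) = -113*6 = -678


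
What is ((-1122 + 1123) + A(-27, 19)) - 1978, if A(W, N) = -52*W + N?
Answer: -554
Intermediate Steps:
A(W, N) = N - 52*W
((-1122 + 1123) + A(-27, 19)) - 1978 = ((-1122 + 1123) + (19 - 52*(-27))) - 1978 = (1 + (19 + 1404)) - 1978 = (1 + 1423) - 1978 = 1424 - 1978 = -554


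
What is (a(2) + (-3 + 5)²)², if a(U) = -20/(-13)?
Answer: 5184/169 ≈ 30.675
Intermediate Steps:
a(U) = 20/13 (a(U) = -20*(-1/13) = 20/13)
(a(2) + (-3 + 5)²)² = (20/13 + (-3 + 5)²)² = (20/13 + 2²)² = (20/13 + 4)² = (72/13)² = 5184/169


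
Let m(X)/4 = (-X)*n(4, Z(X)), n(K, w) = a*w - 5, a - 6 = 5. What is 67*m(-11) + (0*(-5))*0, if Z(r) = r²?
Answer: 3909048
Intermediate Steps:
a = 11 (a = 6 + 5 = 11)
n(K, w) = -5 + 11*w (n(K, w) = 11*w - 5 = -5 + 11*w)
m(X) = -4*X*(-5 + 11*X²) (m(X) = 4*((-X)*(-5 + 11*X²)) = 4*(-X*(-5 + 11*X²)) = -4*X*(-5 + 11*X²))
67*m(-11) + (0*(-5))*0 = 67*(-44*(-11)³ + 20*(-11)) + (0*(-5))*0 = 67*(-44*(-1331) - 220) + 0*0 = 67*(58564 - 220) + 0 = 67*58344 + 0 = 3909048 + 0 = 3909048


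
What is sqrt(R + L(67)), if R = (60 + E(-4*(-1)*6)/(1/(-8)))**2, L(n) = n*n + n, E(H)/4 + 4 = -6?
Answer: 2*sqrt(37239) ≈ 385.95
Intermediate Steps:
E(H) = -40 (E(H) = -16 + 4*(-6) = -16 - 24 = -40)
L(n) = n + n**2 (L(n) = n**2 + n = n + n**2)
R = 144400 (R = (60 - 40/(1/(-8)))**2 = (60 - 40/(-1/8))**2 = (60 - 40*(-8))**2 = (60 + 320)**2 = 380**2 = 144400)
sqrt(R + L(67)) = sqrt(144400 + 67*(1 + 67)) = sqrt(144400 + 67*68) = sqrt(144400 + 4556) = sqrt(148956) = 2*sqrt(37239)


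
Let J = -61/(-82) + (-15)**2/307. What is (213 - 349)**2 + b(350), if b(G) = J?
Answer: 465655481/25174 ≈ 18497.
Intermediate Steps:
J = 37177/25174 (J = -61*(-1/82) + 225*(1/307) = 61/82 + 225/307 = 37177/25174 ≈ 1.4768)
b(G) = 37177/25174
(213 - 349)**2 + b(350) = (213 - 349)**2 + 37177/25174 = (-136)**2 + 37177/25174 = 18496 + 37177/25174 = 465655481/25174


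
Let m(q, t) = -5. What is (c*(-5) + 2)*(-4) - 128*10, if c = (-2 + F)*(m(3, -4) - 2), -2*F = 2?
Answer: -868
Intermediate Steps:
F = -1 (F = -½*2 = -1)
c = 21 (c = (-2 - 1)*(-5 - 2) = -3*(-7) = 21)
(c*(-5) + 2)*(-4) - 128*10 = (21*(-5) + 2)*(-4) - 128*10 = (-105 + 2)*(-4) - 1280 = -103*(-4) - 1280 = 412 - 1280 = -868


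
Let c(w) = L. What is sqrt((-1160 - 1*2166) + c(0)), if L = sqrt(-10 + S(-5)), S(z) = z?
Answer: sqrt(-3326 + I*sqrt(15)) ≈ 0.0336 + 57.672*I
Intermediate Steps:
L = I*sqrt(15) (L = sqrt(-10 - 5) = sqrt(-15) = I*sqrt(15) ≈ 3.873*I)
c(w) = I*sqrt(15)
sqrt((-1160 - 1*2166) + c(0)) = sqrt((-1160 - 1*2166) + I*sqrt(15)) = sqrt((-1160 - 2166) + I*sqrt(15)) = sqrt(-3326 + I*sqrt(15))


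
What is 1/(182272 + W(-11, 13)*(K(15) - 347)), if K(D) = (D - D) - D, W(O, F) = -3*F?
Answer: 1/196390 ≈ 5.0919e-6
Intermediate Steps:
K(D) = -D (K(D) = 0 - D = -D)
1/(182272 + W(-11, 13)*(K(15) - 347)) = 1/(182272 + (-3*13)*(-1*15 - 347)) = 1/(182272 - 39*(-15 - 347)) = 1/(182272 - 39*(-362)) = 1/(182272 + 14118) = 1/196390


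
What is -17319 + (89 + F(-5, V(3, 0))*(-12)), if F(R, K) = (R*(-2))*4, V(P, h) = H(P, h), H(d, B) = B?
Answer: -17710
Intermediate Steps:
V(P, h) = h
F(R, K) = -8*R (F(R, K) = -2*R*4 = -8*R)
-17319 + (89 + F(-5, V(3, 0))*(-12)) = -17319 + (89 - 8*(-5)*(-12)) = -17319 + (89 + 40*(-12)) = -17319 + (89 - 480) = -17319 - 391 = -17710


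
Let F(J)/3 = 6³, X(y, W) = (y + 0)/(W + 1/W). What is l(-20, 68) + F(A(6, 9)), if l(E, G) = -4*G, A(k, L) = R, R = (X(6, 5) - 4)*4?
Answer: 376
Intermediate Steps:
X(y, W) = y/(W + 1/W)
R = -148/13 (R = (5*6/(1 + 5²) - 4)*4 = (5*6/(1 + 25) - 4)*4 = (5*6/26 - 4)*4 = (5*6*(1/26) - 4)*4 = (15/13 - 4)*4 = -37/13*4 = -148/13 ≈ -11.385)
A(k, L) = -148/13
F(J) = 648 (F(J) = 3*6³ = 3*216 = 648)
l(-20, 68) + F(A(6, 9)) = -4*68 + 648 = -272 + 648 = 376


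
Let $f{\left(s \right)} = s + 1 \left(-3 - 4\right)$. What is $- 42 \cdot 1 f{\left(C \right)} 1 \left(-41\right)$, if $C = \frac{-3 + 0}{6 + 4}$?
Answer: $- \frac{62853}{5} \approx -12571.0$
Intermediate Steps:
$C = - \frac{3}{10} \approx -0.3$
$f{\left(s \right)} = -7 + s$ ($f{\left(s \right)} = s + 1 \left(-7\right) = s - 7 = -7 + s$)
$- 42 \cdot 1 f{\left(C \right)} 1 \left(-41\right) = - 42 \cdot 1 \left(-7 - \frac{3}{10}\right) 1 \left(-41\right) = - 42 \cdot 1 \left(- \frac{73}{10}\right) 1 \left(-41\right) = - 42 \left(\left(- \frac{73}{10}\right) 1\right) \left(-41\right) = \left(-42\right) \left(- \frac{73}{10}\right) \left(-41\right) = \frac{1533}{5} \left(-41\right) = - \frac{62853}{5}$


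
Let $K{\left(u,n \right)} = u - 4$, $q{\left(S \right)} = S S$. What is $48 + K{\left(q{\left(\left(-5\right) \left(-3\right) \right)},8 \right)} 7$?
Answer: $1595$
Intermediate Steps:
$q{\left(S \right)} = S^{2}$
$K{\left(u,n \right)} = -4 + u$
$48 + K{\left(q{\left(\left(-5\right) \left(-3\right) \right)},8 \right)} 7 = 48 + \left(-4 + \left(\left(-5\right) \left(-3\right)\right)^{2}\right) 7 = 48 + \left(-4 + 15^{2}\right) 7 = 48 + \left(-4 + 225\right) 7 = 48 + 221 \cdot 7 = 48 + 1547 = 1595$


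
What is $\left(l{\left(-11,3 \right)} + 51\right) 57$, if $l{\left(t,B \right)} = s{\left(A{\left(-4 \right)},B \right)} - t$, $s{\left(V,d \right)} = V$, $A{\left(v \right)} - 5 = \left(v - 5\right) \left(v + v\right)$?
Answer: $7923$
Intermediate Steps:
$A{\left(v \right)} = 5 + 2 v \left(-5 + v\right)$ ($A{\left(v \right)} = 5 + \left(v - 5\right) \left(v + v\right) = 5 + \left(-5 + v\right) 2 v = 5 + 2 v \left(-5 + v\right)$)
$l{\left(t,B \right)} = 77 - t$ ($l{\left(t,B \right)} = \left(5 - -40 + 2 \left(-4\right)^{2}\right) - t = \left(5 + 40 + 2 \cdot 16\right) - t = \left(5 + 40 + 32\right) - t = 77 - t$)
$\left(l{\left(-11,3 \right)} + 51\right) 57 = \left(\left(77 - -11\right) + 51\right) 57 = \left(\left(77 + 11\right) + 51\right) 57 = \left(88 + 51\right) 57 = 139 \cdot 57 = 7923$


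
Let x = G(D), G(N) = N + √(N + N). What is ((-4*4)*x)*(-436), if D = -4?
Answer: -27904 + 13952*I*√2 ≈ -27904.0 + 19731.0*I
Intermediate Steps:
G(N) = N + √2*√N (G(N) = N + √(2*N) = N + √2*√N)
x = -4 + 2*I*√2 (x = -4 + √2*√(-4) = -4 + √2*(2*I) = -4 + 2*I*√2 ≈ -4.0 + 2.8284*I)
((-4*4)*x)*(-436) = ((-4*4)*(-4 + 2*I*√2))*(-436) = -16*(-4 + 2*I*√2)*(-436) = (64 - 32*I*√2)*(-436) = -27904 + 13952*I*√2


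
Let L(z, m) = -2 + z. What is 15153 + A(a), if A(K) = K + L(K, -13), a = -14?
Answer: 15123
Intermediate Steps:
A(K) = -2 + 2*K (A(K) = K + (-2 + K) = -2 + 2*K)
15153 + A(a) = 15153 + (-2 + 2*(-14)) = 15153 + (-2 - 28) = 15153 - 30 = 15123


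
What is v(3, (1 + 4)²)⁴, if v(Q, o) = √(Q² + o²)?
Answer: 401956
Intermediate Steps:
v(3, (1 + 4)²)⁴ = (√(3² + ((1 + 4)²)²))⁴ = (√(9 + (5²)²))⁴ = (√(9 + 25²))⁴ = (√(9 + 625))⁴ = (√634)⁴ = 401956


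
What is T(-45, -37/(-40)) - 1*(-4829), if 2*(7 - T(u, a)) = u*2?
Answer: 4881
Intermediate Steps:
T(u, a) = 7 - u (T(u, a) = 7 - u*2/2 = 7 - u)
T(-45, -37/(-40)) - 1*(-4829) = (7 - 1*(-45)) - 1*(-4829) = (7 + 45) + 4829 = 52 + 4829 = 4881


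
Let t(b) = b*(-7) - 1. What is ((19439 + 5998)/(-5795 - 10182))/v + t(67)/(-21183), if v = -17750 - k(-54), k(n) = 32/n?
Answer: 3613207623677/162192334034094 ≈ 0.022277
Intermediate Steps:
t(b) = -1 - 7*b (t(b) = -7*b - 1 = -1 - 7*b)
v = -479234/27 (v = -17750 - 32/(-54) = -17750 - 32*(-1)/54 = -17750 - 1*(-16/27) = -17750 + 16/27 = -479234/27 ≈ -17749.)
((19439 + 5998)/(-5795 - 10182))/v + t(67)/(-21183) = ((19439 + 5998)/(-5795 - 10182))/(-479234/27) + (-1 - 7*67)/(-21183) = (25437/(-15977))*(-27/479234) + (-1 - 469)*(-1/21183) = (25437*(-1/15977))*(-27/479234) - 470*(-1/21183) = -25437/15977*(-27/479234) + 470/21183 = 686799/7656721618 + 470/21183 = 3613207623677/162192334034094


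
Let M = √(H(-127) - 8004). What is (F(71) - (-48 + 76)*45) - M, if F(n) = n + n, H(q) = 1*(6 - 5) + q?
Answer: -1118 - I*√8130 ≈ -1118.0 - 90.167*I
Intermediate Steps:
H(q) = 1 + q (H(q) = 1*1 + q = 1 + q)
F(n) = 2*n
M = I*√8130 (M = √((1 - 127) - 8004) = √(-126 - 8004) = √(-8130) = I*√8130 ≈ 90.167*I)
(F(71) - (-48 + 76)*45) - M = (2*71 - (-48 + 76)*45) - I*√8130 = (142 - 28*45) - I*√8130 = (142 - 1*1260) - I*√8130 = (142 - 1260) - I*√8130 = -1118 - I*√8130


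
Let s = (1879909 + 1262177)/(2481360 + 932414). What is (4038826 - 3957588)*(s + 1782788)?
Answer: 247208796369134762/1706887 ≈ 1.4483e+11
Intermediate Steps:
s = 1571043/1706887 (s = 3142086/3413774 = 3142086*(1/3413774) = 1571043/1706887 ≈ 0.92041)
(4038826 - 3957588)*(s + 1782788) = (4038826 - 3957588)*(1571043/1706887 + 1782788) = 81238*(3043019231999/1706887) = 247208796369134762/1706887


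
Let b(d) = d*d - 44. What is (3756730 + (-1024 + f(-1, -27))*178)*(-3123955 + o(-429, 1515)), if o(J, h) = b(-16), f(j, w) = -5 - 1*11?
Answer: -11156791736230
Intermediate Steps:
f(j, w) = -16 (f(j, w) = -5 - 11 = -16)
b(d) = -44 + d² (b(d) = d² - 44 = -44 + d²)
o(J, h) = 212 (o(J, h) = -44 + (-16)² = -44 + 256 = 212)
(3756730 + (-1024 + f(-1, -27))*178)*(-3123955 + o(-429, 1515)) = (3756730 + (-1024 - 16)*178)*(-3123955 + 212) = (3756730 - 1040*178)*(-3123743) = (3756730 - 185120)*(-3123743) = 3571610*(-3123743) = -11156791736230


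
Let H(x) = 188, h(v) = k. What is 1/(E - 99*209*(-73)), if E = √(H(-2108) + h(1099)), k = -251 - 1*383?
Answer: 1510443/2281438056695 - I*√446/2281438056695 ≈ 6.6206e-7 - 9.2567e-12*I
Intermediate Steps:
k = -634 (k = -251 - 383 = -634)
h(v) = -634
E = I*√446 (E = √(188 - 634) = √(-446) = I*√446 ≈ 21.119*I)
1/(E - 99*209*(-73)) = 1/(I*√446 - 99*209*(-73)) = 1/(I*√446 - 20691*(-73)) = 1/(I*√446 + 1510443) = 1/(1510443 + I*√446)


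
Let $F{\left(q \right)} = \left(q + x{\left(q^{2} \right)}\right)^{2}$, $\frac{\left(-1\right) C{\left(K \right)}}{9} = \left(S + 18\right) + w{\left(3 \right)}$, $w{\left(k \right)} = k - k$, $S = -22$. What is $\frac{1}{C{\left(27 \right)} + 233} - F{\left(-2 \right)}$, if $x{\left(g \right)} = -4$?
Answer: $- \frac{9683}{269} \approx -35.996$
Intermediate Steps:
$w{\left(k \right)} = 0$
$C{\left(K \right)} = 36$ ($C{\left(K \right)} = - 9 \left(\left(-22 + 18\right) + 0\right) = - 9 \left(-4 + 0\right) = \left(-9\right) \left(-4\right) = 36$)
$F{\left(q \right)} = \left(-4 + q\right)^{2}$ ($F{\left(q \right)} = \left(q - 4\right)^{2} = \left(-4 + q\right)^{2}$)
$\frac{1}{C{\left(27 \right)} + 233} - F{\left(-2 \right)} = \frac{1}{36 + 233} - \left(-4 - 2\right)^{2} = \frac{1}{269} - \left(-6\right)^{2} = \frac{1}{269} - 36 = - \frac{9683}{269}$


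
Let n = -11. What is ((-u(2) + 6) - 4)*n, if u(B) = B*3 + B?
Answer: 66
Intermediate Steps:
u(B) = 4*B (u(B) = 3*B + B = 4*B)
((-u(2) + 6) - 4)*n = ((-4*2 + 6) - 4)*(-11) = ((-1*8 + 6) - 4)*(-11) = ((-8 + 6) - 4)*(-11) = (-2 - 4)*(-11) = -6*(-11) = 66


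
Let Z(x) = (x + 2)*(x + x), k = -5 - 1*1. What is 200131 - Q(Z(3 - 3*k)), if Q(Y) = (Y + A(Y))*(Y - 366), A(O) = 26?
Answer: -395069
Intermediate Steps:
k = -6 (k = -5 - 1 = -6)
Z(x) = 2*x*(2 + x) (Z(x) = (2 + x)*(2*x) = 2*x*(2 + x))
Q(Y) = (-366 + Y)*(26 + Y) (Q(Y) = (Y + 26)*(Y - 366) = (26 + Y)*(-366 + Y) = (-366 + Y)*(26 + Y))
200131 - Q(Z(3 - 3*k)) = 200131 - (-9516 + (2*(3 - 3*(-6))*(2 + (3 - 3*(-6))))**2 - 680*(3 - 3*(-6))*(2 + (3 - 3*(-6)))) = 200131 - (-9516 + (2*(3 + 18)*(2 + (3 + 18)))**2 - 680*(3 + 18)*(2 + (3 + 18))) = 200131 - (-9516 + (2*21*(2 + 21))**2 - 680*21*(2 + 21)) = 200131 - (-9516 + (2*21*23)**2 - 680*21*23) = 200131 - (-9516 + 966**2 - 340*966) = 200131 - (-9516 + 933156 - 328440) = 200131 - 1*595200 = 200131 - 595200 = -395069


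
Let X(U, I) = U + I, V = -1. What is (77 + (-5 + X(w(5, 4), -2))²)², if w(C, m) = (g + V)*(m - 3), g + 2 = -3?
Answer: 60516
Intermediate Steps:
g = -5 (g = -2 - 3 = -5)
w(C, m) = 18 - 6*m (w(C, m) = (-5 - 1)*(m - 3) = -6*(-3 + m) = 18 - 6*m)
X(U, I) = I + U
(77 + (-5 + X(w(5, 4), -2))²)² = (77 + (-5 + (-2 + (18 - 6*4)))²)² = (77 + (-5 + (-2 + (18 - 24)))²)² = (77 + (-5 + (-2 - 6))²)² = (77 + (-5 - 8)²)² = (77 + (-13)²)² = (77 + 169)² = 246² = 60516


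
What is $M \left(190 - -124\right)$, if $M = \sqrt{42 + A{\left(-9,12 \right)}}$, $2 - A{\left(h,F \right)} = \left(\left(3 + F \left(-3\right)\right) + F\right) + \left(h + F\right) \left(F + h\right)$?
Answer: $628 \sqrt{14} \approx 2349.8$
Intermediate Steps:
$A{\left(h,F \right)} = -1 - \left(F + h\right)^{2} + 2 F$ ($A{\left(h,F \right)} = 2 - \left(\left(\left(3 + F \left(-3\right)\right) + F\right) + \left(h + F\right) \left(F + h\right)\right) = 2 - \left(\left(\left(3 - 3 F\right) + F\right) + \left(F + h\right) \left(F + h\right)\right) = 2 - \left(\left(3 - 2 F\right) + \left(F + h\right)^{2}\right) = 2 - \left(3 + \left(F + h\right)^{2} - 2 F\right) = -1 - \left(F + h\right)^{2} + 2 F$)
$M = 2 \sqrt{14}$ ($M = \sqrt{42 - \left(-23 + \left(12 - 9\right)^{2}\right)} = \sqrt{42 - -14} = \sqrt{42 + 14} = \sqrt{56} = 2 \sqrt{14} \approx 7.4833$)
$M \left(190 - -124\right) = 2 \sqrt{14} \left(190 - -124\right) = 2 \sqrt{14} \left(190 + \left(-96 + 220\right)\right) = 2 \sqrt{14} \left(190 + 124\right) = 2 \sqrt{14} \cdot 314 = 628 \sqrt{14}$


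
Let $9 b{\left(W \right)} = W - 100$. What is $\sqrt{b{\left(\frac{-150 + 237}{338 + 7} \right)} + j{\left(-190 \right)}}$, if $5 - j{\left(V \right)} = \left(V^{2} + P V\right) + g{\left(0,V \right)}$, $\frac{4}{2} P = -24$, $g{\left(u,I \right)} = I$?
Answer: $\frac{i \sqrt{4546288790}}{345} \approx 195.44 i$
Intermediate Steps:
$P = -12$ ($P = \frac{1}{2} \left(-24\right) = -12$)
$b{\left(W \right)} = - \frac{100}{9} + \frac{W}{9}$ ($b{\left(W \right)} = \frac{W - 100}{9} = \frac{-100 + W}{9} = - \frac{100}{9} + \frac{W}{9}$)
$j{\left(V \right)} = 5 - V^{2} + 11 V$ ($j{\left(V \right)} = 5 - \left(\left(V^{2} - 12 V\right) + V\right) = 5 - \left(V^{2} - 11 V\right) = 5 - V^{2} + 11 V$)
$\sqrt{b{\left(\frac{-150 + 237}{338 + 7} \right)} + j{\left(-190 \right)}} = \sqrt{\left(- \frac{100}{9} + \frac{\left(-150 + 237\right) \frac{1}{338 + 7}}{9}\right) + \left(5 - \left(-190\right)^{2} + 11 \left(-190\right)\right)} = \sqrt{\left(- \frac{100}{9} + \frac{87 \cdot \frac{1}{345}}{9}\right) - 38185} = \sqrt{\left(- \frac{100}{9} + \frac{1}{9} \cdot \frac{29}{115}\right) - 38185} = \sqrt{\left(- \frac{100}{9} + \frac{29}{1035}\right) - 38185} = \sqrt{- \frac{11471}{1035} - 38185} = \sqrt{- \frac{39532946}{1035}} = \frac{i \sqrt{4546288790}}{345}$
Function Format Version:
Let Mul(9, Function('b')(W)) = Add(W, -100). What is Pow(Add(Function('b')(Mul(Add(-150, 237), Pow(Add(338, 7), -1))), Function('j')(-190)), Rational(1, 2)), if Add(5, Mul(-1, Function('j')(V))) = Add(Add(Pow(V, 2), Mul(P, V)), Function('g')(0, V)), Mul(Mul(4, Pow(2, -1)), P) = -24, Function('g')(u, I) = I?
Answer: Mul(Rational(1, 345), I, Pow(4546288790, Rational(1, 2))) ≈ Mul(195.44, I)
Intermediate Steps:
P = -12 (P = Mul(Rational(1, 2), -24) = -12)
Function('b')(W) = Add(Rational(-100, 9), Mul(Rational(1, 9), W)) (Function('b')(W) = Mul(Rational(1, 9), Add(W, -100)) = Mul(Rational(1, 9), Add(-100, W)) = Add(Rational(-100, 9), Mul(Rational(1, 9), W)))
Function('j')(V) = Add(5, Mul(-1, Pow(V, 2)), Mul(11, V)) (Function('j')(V) = Add(5, Mul(-1, Add(Add(Pow(V, 2), Mul(-12, V)), V))) = Add(5, Mul(-1, Add(Pow(V, 2), Mul(-11, V)))) = Add(5, Add(Mul(-1, Pow(V, 2)), Mul(11, V))) = Add(5, Mul(-1, Pow(V, 2)), Mul(11, V)))
Pow(Add(Function('b')(Mul(Add(-150, 237), Pow(Add(338, 7), -1))), Function('j')(-190)), Rational(1, 2)) = Pow(Add(Add(Rational(-100, 9), Mul(Rational(1, 9), Mul(Add(-150, 237), Pow(Add(338, 7), -1)))), Add(5, Mul(-1, Pow(-190, 2)), Mul(11, -190))), Rational(1, 2)) = Pow(Add(Add(Rational(-100, 9), Mul(Rational(1, 9), Mul(87, Pow(345, -1)))), Add(5, Mul(-1, 36100), -2090)), Rational(1, 2)) = Pow(Add(Add(Rational(-100, 9), Mul(Rational(1, 9), Mul(87, Rational(1, 345)))), Add(5, -36100, -2090)), Rational(1, 2)) = Pow(Add(Add(Rational(-100, 9), Mul(Rational(1, 9), Rational(29, 115))), -38185), Rational(1, 2)) = Pow(Add(Add(Rational(-100, 9), Rational(29, 1035)), -38185), Rational(1, 2)) = Pow(Add(Rational(-11471, 1035), -38185), Rational(1, 2)) = Pow(Rational(-39532946, 1035), Rational(1, 2)) = Mul(Rational(1, 345), I, Pow(4546288790, Rational(1, 2)))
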